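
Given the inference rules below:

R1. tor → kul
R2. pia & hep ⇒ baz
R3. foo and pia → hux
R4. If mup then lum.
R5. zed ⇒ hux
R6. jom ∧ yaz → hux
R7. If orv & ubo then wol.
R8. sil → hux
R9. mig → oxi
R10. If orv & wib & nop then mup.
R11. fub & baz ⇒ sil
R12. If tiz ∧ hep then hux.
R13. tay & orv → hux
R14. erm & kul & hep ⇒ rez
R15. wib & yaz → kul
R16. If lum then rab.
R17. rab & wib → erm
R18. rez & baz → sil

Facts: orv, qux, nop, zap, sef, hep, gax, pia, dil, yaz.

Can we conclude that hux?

No

Forward chaining from the given facts derives: baz.
Rules concluding hux: R3 needs foo; R5 needs zed; R6 needs jom; R8 needs sil; R12 needs tiz; R13 needs tay — none of these are established.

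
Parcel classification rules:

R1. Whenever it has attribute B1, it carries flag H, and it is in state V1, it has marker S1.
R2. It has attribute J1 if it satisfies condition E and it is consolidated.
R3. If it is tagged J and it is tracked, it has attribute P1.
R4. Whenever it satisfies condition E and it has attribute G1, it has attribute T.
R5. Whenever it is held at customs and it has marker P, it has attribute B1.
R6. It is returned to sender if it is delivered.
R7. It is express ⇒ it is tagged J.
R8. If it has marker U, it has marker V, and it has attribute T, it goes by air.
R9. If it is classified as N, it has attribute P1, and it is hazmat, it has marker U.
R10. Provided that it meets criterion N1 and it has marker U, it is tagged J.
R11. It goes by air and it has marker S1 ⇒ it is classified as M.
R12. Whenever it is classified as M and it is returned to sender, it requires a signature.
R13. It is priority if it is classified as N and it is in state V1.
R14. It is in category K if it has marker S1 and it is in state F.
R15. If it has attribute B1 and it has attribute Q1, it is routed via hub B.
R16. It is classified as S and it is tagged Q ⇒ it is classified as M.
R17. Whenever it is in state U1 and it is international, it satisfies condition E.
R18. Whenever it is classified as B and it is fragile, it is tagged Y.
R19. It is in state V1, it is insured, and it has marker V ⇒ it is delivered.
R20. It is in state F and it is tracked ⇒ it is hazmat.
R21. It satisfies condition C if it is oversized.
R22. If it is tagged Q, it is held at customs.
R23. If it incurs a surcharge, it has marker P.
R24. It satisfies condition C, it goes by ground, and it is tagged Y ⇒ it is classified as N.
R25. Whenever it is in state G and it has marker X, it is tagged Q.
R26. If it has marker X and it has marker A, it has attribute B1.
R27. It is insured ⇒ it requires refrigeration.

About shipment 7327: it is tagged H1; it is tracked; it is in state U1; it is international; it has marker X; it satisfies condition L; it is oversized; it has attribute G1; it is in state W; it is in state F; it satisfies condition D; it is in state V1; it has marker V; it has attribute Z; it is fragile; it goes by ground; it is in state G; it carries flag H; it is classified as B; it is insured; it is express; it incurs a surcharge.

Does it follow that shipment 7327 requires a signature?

By R7 (it is express): it is tagged J.
By R17 (it is in state U1, it is international): it satisfies condition E.
By R18 (it is classified as B, it is fragile): it is tagged Y.
By R19 (it is in state V1, it is insured, it has marker V): it is delivered.
By R20 (it is in state F, it is tracked): it is hazmat.
By R21 (it is oversized): it satisfies condition C.
By R23 (it incurs a surcharge): it has marker P.
By R24 (it satisfies condition C, it goes by ground, it is tagged Y): it is classified as N.
By R25 (it is in state G, it has marker X): it is tagged Q.
By R3 (it is tagged J, it is tracked): it has attribute P1.
By R4 (it satisfies condition E, it has attribute G1): it has attribute T.
By R6 (it is delivered): it is returned to sender.
By R9 (it is classified as N, it has attribute P1, it is hazmat): it has marker U.
By R22 (it is tagged Q): it is held at customs.
By R5 (it is held at customs, it has marker P): it has attribute B1.
By R8 (it has marker U, it has marker V, it has attribute T): it goes by air.
By R1 (it has attribute B1, it carries flag H, it is in state V1): it has marker S1.
By R11 (it goes by air, it has marker S1): it is classified as M.
By R12 (it is classified as M, it is returned to sender): it requires a signature.

Yes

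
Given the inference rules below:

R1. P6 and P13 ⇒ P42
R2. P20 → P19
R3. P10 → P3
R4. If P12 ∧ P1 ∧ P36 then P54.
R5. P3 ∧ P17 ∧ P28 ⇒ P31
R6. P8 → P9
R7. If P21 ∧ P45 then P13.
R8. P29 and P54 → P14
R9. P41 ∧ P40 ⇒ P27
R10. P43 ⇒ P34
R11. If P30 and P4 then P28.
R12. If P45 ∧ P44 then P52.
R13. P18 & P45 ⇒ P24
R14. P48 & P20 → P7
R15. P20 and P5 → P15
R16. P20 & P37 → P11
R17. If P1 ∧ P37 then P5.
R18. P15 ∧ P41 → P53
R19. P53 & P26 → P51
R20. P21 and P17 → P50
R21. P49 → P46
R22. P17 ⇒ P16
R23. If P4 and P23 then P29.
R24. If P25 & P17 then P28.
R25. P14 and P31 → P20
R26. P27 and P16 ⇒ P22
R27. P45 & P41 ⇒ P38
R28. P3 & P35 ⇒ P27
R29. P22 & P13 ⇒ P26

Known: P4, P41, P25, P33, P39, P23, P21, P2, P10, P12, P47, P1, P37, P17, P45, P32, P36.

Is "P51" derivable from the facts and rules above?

Forward chaining from the given facts derives: P3, P54, P13, P5, P50, P16, P29, P28, P38, P31, P14, P20, P19, P15, P11, P53.
The only rule concluding P51 is R19, which needs P26; that is never established.

No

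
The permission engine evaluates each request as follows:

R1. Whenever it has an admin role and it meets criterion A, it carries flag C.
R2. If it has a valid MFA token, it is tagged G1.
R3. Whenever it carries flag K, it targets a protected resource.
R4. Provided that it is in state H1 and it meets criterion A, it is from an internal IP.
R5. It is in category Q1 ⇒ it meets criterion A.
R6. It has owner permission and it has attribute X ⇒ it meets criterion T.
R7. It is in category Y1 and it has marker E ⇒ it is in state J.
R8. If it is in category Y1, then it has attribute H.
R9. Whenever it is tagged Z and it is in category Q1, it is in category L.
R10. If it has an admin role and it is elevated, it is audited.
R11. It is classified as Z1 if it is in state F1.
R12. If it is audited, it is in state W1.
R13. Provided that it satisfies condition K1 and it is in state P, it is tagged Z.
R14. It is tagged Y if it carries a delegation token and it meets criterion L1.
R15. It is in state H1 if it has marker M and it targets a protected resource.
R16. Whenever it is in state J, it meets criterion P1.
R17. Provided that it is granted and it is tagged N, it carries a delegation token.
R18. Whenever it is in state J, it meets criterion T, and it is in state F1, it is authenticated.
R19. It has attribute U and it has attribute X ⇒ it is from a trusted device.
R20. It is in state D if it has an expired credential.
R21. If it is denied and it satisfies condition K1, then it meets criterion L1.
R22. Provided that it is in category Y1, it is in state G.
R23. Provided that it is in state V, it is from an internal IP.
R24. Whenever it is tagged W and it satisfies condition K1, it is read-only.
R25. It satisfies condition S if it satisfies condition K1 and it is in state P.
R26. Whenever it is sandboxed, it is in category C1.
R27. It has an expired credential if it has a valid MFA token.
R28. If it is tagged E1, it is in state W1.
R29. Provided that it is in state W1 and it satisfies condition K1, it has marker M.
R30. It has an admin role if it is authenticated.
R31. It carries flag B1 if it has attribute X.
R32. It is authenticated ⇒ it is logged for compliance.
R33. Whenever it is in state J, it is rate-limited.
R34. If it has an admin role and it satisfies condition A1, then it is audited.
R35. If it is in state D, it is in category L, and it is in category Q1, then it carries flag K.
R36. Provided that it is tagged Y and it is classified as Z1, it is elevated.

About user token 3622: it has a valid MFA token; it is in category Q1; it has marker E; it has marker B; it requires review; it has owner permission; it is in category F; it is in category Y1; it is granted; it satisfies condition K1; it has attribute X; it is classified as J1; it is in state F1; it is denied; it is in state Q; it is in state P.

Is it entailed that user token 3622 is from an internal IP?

Forward chaining from the given facts derives: is tagged G1, meets criterion A, meets criterion T, is in state J, has attribute H, is classified as Z1, is tagged Z, meets criterion P1, is authenticated, meets criterion L1, is in state G, satisfies condition S, has an expired credential, has an admin role, carries flag B1, is logged for compliance, is rate-limited, carries flag C, is in category L, is in state D, carries flag K, targets a protected resource.
Rules concluding "it is from an internal IP": R4 needs "it is in state H1"; R23 needs "it is in state V" — none of these are established.

No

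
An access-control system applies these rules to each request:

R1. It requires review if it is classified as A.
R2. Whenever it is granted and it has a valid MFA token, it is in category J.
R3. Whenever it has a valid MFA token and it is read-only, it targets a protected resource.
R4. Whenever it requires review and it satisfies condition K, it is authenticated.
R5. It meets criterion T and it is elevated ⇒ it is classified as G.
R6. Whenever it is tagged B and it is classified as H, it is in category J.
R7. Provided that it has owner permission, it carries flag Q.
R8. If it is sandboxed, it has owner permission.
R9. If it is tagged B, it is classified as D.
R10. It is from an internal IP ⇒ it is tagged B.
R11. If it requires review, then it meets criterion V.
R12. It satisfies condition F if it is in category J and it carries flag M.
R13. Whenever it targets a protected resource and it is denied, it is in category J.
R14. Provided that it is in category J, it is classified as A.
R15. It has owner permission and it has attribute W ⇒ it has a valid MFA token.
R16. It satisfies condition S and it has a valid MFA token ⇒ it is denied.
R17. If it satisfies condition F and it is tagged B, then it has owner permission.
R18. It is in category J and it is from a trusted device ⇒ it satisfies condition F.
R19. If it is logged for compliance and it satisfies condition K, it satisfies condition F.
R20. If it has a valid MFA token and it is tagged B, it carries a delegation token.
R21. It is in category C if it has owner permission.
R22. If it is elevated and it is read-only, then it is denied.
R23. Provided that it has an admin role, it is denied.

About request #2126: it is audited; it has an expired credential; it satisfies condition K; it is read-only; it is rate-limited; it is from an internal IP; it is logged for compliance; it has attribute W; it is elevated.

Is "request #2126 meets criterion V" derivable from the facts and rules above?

Yes

By R10 (it is from an internal IP): it is tagged B.
By R19 (it is logged for compliance, it satisfies condition K): it satisfies condition F.
By R22 (it is elevated, it is read-only): it is denied.
By R17 (it satisfies condition F, it is tagged B): it has owner permission.
By R15 (it has owner permission, it has attribute W): it has a valid MFA token.
By R3 (it has a valid MFA token, it is read-only): it targets a protected resource.
By R13 (it targets a protected resource, it is denied): it is in category J.
By R14 (it is in category J): it is classified as A.
By R1 (it is classified as A): it requires review.
By R11 (it requires review): it meets criterion V.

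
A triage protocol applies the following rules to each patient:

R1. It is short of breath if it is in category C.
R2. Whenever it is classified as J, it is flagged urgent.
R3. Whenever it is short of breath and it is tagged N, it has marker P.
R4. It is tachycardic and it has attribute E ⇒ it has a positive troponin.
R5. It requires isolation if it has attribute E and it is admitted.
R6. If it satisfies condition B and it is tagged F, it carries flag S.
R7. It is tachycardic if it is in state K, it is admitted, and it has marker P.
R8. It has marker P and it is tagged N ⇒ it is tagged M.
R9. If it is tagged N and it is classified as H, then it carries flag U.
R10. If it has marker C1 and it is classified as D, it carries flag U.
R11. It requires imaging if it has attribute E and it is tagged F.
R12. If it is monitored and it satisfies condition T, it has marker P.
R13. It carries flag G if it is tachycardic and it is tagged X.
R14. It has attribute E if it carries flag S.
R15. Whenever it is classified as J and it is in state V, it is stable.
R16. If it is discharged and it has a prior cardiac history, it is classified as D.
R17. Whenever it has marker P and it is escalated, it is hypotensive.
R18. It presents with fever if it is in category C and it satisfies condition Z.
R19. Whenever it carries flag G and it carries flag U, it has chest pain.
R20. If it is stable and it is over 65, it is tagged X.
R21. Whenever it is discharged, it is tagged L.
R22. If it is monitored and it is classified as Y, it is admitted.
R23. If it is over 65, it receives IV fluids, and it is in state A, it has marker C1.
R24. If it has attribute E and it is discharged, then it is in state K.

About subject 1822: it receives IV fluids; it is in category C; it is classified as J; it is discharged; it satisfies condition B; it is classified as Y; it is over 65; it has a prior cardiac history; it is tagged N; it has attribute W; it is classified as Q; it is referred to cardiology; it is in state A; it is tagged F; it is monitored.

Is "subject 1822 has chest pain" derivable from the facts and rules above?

No

Forward chaining from the given facts derives: is short of breath, is flagged urgent, has marker P, carries flag S, is tagged M, has attribute E, is classified as D, is tagged L, is admitted, has marker C1, is in state K, requires isolation, is tachycardic, carries flag U, requires imaging, has a positive troponin.
The only rule concluding "it has chest pain" is R19, which needs "it carries flag G"; that is never established.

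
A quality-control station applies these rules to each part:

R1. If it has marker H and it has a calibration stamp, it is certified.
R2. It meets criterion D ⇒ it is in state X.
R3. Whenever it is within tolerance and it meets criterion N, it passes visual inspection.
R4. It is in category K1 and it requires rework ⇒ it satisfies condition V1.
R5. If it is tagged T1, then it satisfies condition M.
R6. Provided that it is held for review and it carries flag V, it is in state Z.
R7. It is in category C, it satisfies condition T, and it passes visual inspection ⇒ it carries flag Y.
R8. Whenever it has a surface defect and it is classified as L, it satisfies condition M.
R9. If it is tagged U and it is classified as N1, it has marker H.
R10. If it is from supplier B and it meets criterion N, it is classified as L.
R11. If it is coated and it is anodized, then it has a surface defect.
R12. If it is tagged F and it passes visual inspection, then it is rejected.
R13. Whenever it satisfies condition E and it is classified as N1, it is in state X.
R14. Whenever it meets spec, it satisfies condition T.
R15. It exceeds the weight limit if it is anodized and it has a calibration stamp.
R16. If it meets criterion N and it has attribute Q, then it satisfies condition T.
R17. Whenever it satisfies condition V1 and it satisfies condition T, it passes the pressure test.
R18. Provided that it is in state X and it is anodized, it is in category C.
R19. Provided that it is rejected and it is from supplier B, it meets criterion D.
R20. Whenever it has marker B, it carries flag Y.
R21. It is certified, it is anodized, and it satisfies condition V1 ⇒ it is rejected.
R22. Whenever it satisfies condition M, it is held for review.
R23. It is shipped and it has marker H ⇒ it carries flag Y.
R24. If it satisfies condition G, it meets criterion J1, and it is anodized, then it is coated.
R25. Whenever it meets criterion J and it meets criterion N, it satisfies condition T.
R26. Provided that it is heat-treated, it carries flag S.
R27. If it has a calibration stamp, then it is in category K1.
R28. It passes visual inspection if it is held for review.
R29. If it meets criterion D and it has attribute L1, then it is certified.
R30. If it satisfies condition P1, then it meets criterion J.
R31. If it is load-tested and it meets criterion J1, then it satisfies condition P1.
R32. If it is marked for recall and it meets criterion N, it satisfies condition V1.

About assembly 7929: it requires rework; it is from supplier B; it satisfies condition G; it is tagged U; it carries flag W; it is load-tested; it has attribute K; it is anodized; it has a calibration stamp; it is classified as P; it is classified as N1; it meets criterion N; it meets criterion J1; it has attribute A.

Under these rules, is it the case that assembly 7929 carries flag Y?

By R9 (it is tagged U, it is classified as N1): it has marker H.
By R10 (it is from supplier B, it meets criterion N): it is classified as L.
By R24 (it satisfies condition G, it meets criterion J1, it is anodized): it is coated.
By R27 (it has a calibration stamp): it is in category K1.
By R31 (it is load-tested, it meets criterion J1): it satisfies condition P1.
By R1 (it has marker H, it has a calibration stamp): it is certified.
By R4 (it is in category K1, it requires rework): it satisfies condition V1.
By R11 (it is coated, it is anodized): it has a surface defect.
By R21 (it is certified, it is anodized, it satisfies condition V1): it is rejected.
By R30 (it satisfies condition P1): it meets criterion J.
By R8 (it has a surface defect, it is classified as L): it satisfies condition M.
By R19 (it is rejected, it is from supplier B): it meets criterion D.
By R22 (it satisfies condition M): it is held for review.
By R25 (it meets criterion J, it meets criterion N): it satisfies condition T.
By R28 (it is held for review): it passes visual inspection.
By R2 (it meets criterion D): it is in state X.
By R18 (it is in state X, it is anodized): it is in category C.
By R7 (it is in category C, it satisfies condition T, it passes visual inspection): it carries flag Y.

Yes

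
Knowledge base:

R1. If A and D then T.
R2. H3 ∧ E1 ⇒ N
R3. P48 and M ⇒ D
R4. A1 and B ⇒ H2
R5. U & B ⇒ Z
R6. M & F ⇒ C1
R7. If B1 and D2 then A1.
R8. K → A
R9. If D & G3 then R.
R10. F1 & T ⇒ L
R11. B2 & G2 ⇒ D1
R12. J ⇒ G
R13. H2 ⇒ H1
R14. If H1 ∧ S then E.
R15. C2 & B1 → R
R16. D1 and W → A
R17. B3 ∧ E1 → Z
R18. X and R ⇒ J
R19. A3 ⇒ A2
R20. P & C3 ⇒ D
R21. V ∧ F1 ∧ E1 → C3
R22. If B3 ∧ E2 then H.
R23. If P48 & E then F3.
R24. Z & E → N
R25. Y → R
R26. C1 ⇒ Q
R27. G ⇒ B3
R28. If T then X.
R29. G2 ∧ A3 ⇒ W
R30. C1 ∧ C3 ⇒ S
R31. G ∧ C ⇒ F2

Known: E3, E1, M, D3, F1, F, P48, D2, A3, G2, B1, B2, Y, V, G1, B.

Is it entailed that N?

D  (by R3: P48, M)
C1  (by R6: M, F)
A1  (by R7: B1, D2)
D1  (by R11: B2, G2)
C3  (by R21: V, F1, E1)
R  (by R25: Y)
W  (by R29: G2, A3)
S  (by R30: C1, C3)
H2  (by R4: A1, B)
H1  (by R13: H2)
E  (by R14: H1, S)
A  (by R16: D1, W)
T  (by R1: A, D)
X  (by R28: T)
J  (by R18: X, R)
G  (by R12: J)
B3  (by R27: G)
Z  (by R17: B3, E1)
N  (by R24: Z, E)

Yes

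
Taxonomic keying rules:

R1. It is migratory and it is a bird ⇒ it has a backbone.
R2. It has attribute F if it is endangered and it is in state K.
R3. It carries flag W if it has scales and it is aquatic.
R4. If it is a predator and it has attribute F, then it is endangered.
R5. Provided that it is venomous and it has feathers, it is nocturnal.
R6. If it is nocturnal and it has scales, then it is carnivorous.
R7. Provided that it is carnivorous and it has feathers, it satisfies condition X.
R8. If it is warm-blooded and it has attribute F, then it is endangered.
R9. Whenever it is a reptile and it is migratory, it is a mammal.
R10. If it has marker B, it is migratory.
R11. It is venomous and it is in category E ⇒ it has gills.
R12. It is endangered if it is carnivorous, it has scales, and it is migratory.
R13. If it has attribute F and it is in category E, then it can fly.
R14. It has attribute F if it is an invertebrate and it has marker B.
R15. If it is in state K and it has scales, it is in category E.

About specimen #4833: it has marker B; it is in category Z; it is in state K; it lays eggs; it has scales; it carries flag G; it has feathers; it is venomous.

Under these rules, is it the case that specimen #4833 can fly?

By R5 (it is venomous, it has feathers): it is nocturnal.
By R6 (it is nocturnal, it has scales): it is carnivorous.
By R10 (it has marker B): it is migratory.
By R12 (it is carnivorous, it has scales, it is migratory): it is endangered.
By R15 (it is in state K, it has scales): it is in category E.
By R2 (it is endangered, it is in state K): it has attribute F.
By R13 (it has attribute F, it is in category E): it can fly.

Yes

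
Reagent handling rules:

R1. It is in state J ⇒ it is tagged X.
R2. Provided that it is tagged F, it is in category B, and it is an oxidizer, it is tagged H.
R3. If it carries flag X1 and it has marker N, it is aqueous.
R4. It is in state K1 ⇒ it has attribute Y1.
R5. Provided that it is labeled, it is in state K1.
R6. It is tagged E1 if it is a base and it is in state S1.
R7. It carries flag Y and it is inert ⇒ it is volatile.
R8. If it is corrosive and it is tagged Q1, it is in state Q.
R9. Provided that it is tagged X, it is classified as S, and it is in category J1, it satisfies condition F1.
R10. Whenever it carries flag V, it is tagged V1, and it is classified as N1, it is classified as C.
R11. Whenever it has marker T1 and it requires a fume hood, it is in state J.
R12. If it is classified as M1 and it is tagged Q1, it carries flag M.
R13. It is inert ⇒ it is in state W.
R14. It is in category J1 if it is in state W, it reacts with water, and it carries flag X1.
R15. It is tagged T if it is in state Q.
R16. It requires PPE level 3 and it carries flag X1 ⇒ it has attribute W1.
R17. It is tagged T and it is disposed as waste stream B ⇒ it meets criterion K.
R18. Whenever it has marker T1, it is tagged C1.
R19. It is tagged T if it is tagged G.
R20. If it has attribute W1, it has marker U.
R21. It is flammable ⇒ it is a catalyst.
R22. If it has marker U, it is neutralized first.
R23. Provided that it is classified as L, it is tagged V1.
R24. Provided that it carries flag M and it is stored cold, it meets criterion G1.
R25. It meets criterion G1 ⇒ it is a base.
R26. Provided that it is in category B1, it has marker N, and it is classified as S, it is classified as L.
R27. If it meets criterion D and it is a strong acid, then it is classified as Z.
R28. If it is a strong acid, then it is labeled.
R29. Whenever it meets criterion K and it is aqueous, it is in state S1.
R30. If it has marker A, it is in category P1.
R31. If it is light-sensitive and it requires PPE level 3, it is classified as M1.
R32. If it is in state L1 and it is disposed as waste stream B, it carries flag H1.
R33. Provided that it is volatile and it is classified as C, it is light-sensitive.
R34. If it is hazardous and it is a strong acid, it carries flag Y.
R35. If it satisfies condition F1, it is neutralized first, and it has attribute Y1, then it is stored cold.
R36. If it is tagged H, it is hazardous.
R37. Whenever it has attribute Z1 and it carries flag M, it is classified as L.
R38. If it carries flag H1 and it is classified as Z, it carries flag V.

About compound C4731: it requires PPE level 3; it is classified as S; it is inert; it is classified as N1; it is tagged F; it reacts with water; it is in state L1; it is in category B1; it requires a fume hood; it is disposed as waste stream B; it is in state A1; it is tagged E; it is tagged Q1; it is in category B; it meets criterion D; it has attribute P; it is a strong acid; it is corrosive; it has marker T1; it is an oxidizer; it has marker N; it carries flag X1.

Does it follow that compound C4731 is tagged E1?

By R2 (it is tagged F, it is in category B, it is an oxidizer): it is tagged H.
By R3 (it carries flag X1, it has marker N): it is aqueous.
By R8 (it is corrosive, it is tagged Q1): it is in state Q.
By R11 (it has marker T1, it requires a fume hood): it is in state J.
By R13 (it is inert): it is in state W.
By R14 (it is in state W, it reacts with water, it carries flag X1): it is in category J1.
By R15 (it is in state Q): it is tagged T.
By R16 (it requires PPE level 3, it carries flag X1): it has attribute W1.
By R17 (it is tagged T, it is disposed as waste stream B): it meets criterion K.
By R20 (it has attribute W1): it has marker U.
By R22 (it has marker U): it is neutralized first.
By R26 (it is in category B1, it has marker N, it is classified as S): it is classified as L.
By R27 (it meets criterion D, it is a strong acid): it is classified as Z.
By R28 (it is a strong acid): it is labeled.
By R29 (it meets criterion K, it is aqueous): it is in state S1.
By R32 (it is in state L1, it is disposed as waste stream B): it carries flag H1.
By R36 (it is tagged H): it is hazardous.
By R38 (it carries flag H1, it is classified as Z): it carries flag V.
By R1 (it is in state J): it is tagged X.
By R5 (it is labeled): it is in state K1.
By R9 (it is tagged X, it is classified as S, it is in category J1): it satisfies condition F1.
By R23 (it is classified as L): it is tagged V1.
By R34 (it is hazardous, it is a strong acid): it carries flag Y.
By R4 (it is in state K1): it has attribute Y1.
By R7 (it carries flag Y, it is inert): it is volatile.
By R10 (it carries flag V, it is tagged V1, it is classified as N1): it is classified as C.
By R33 (it is volatile, it is classified as C): it is light-sensitive.
By R35 (it satisfies condition F1, it is neutralized first, it has attribute Y1): it is stored cold.
By R31 (it is light-sensitive, it requires PPE level 3): it is classified as M1.
By R12 (it is classified as M1, it is tagged Q1): it carries flag M.
By R24 (it carries flag M, it is stored cold): it meets criterion G1.
By R25 (it meets criterion G1): it is a base.
By R6 (it is a base, it is in state S1): it is tagged E1.

Yes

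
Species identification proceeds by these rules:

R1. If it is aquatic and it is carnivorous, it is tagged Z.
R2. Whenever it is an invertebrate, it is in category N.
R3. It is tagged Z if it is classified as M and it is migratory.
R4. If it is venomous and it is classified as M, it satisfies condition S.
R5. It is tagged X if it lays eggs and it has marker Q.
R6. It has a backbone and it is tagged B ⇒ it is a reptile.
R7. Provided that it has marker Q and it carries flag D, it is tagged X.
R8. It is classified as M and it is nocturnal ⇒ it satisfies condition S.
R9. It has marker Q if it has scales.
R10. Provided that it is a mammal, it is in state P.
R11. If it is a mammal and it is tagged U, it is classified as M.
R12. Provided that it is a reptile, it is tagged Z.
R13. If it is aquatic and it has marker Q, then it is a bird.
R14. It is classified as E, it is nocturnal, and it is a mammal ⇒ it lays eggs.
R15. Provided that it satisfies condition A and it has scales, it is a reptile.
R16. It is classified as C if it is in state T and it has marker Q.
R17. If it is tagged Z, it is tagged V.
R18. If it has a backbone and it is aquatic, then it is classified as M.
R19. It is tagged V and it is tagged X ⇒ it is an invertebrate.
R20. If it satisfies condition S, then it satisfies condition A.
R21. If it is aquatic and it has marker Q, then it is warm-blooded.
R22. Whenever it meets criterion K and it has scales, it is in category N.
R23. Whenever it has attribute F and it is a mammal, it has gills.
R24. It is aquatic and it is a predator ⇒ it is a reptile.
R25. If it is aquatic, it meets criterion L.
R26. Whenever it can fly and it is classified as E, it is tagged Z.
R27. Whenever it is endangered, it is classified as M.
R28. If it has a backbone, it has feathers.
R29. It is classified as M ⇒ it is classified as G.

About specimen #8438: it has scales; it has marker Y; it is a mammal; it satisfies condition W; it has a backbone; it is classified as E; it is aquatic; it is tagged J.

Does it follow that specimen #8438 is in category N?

Forward chaining from the given facts derives: has marker Q, is in state P, is a bird, is classified as M, is warm-blooded, meets criterion L, has feathers, is classified as G.
Rules concluding "it is in category N": R2 needs "it is an invertebrate"; R22 needs "it meets criterion K" — none of these are established.

No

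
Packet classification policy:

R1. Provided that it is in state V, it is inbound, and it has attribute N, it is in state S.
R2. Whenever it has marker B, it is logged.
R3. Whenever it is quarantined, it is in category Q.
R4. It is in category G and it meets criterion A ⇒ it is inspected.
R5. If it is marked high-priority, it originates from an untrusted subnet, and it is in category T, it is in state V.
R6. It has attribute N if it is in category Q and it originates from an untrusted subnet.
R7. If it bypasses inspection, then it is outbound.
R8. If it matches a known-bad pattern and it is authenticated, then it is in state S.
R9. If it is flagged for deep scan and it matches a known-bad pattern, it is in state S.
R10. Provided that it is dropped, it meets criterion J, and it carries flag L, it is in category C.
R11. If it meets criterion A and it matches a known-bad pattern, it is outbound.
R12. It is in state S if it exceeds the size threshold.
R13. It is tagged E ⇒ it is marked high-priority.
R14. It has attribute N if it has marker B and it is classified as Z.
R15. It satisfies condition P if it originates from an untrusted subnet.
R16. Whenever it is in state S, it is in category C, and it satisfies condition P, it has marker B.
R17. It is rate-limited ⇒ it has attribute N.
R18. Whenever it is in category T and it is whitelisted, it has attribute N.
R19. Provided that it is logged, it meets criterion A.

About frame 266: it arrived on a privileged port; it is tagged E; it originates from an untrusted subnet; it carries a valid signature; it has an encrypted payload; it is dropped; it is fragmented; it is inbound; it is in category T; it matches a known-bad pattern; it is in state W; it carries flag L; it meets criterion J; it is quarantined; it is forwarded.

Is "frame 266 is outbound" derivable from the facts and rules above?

By R3 (it is quarantined): it is in category Q.
By R6 (it is in category Q, it originates from an untrusted subnet): it has attribute N.
By R10 (it is dropped, it meets criterion J, it carries flag L): it is in category C.
By R13 (it is tagged E): it is marked high-priority.
By R15 (it originates from an untrusted subnet): it satisfies condition P.
By R5 (it is marked high-priority, it originates from an untrusted subnet, it is in category T): it is in state V.
By R1 (it is in state V, it is inbound, it has attribute N): it is in state S.
By R16 (it is in state S, it is in category C, it satisfies condition P): it has marker B.
By R2 (it has marker B): it is logged.
By R19 (it is logged): it meets criterion A.
By R11 (it meets criterion A, it matches a known-bad pattern): it is outbound.

Yes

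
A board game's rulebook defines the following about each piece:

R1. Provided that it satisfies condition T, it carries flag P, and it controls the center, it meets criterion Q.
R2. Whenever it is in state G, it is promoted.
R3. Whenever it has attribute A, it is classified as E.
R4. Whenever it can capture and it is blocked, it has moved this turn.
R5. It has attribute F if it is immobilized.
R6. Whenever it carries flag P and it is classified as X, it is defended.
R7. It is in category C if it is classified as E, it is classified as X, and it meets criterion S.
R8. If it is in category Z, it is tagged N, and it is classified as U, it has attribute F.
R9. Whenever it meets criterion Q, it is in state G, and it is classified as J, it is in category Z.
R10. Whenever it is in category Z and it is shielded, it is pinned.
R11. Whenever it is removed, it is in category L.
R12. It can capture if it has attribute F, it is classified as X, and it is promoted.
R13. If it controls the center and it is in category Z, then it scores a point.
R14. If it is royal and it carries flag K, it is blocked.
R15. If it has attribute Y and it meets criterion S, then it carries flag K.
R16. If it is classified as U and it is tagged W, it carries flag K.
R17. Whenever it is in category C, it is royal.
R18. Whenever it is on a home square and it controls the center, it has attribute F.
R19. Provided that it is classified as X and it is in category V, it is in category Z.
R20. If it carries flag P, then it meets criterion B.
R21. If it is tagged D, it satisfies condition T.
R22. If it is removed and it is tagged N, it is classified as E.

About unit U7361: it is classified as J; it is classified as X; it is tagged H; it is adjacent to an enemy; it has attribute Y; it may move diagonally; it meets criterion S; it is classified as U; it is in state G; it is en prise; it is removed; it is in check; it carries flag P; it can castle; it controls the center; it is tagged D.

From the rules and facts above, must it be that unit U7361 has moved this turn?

No

Forward chaining from the given facts derives: is promoted, is defended, is in category L, carries flag K, meets criterion B, satisfies condition T, meets criterion Q, is in category Z, scores a point.
The only rule concluding "it has moved this turn" is R4, which needs "it can capture"; that is never established.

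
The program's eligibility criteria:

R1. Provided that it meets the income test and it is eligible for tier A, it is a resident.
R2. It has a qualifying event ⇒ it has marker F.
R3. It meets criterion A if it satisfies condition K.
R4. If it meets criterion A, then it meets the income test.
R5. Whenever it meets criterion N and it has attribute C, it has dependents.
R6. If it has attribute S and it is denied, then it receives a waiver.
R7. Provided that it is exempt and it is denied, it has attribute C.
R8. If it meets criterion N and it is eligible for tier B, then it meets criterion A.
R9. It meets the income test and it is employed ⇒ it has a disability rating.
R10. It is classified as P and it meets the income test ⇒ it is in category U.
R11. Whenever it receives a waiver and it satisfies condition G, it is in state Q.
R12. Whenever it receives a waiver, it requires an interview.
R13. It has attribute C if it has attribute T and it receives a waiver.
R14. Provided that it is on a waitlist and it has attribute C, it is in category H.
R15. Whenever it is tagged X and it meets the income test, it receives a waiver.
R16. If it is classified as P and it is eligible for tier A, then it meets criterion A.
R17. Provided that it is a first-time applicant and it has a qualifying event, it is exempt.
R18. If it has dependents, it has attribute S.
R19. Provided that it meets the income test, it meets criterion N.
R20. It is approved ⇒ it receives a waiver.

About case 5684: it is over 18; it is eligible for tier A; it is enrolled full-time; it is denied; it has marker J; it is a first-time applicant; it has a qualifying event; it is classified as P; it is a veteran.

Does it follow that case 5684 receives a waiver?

By R16 (it is classified as P, it is eligible for tier A): it meets criterion A.
By R17 (it is a first-time applicant, it has a qualifying event): it is exempt.
By R4 (it meets criterion A): it meets the income test.
By R7 (it is exempt, it is denied): it has attribute C.
By R19 (it meets the income test): it meets criterion N.
By R5 (it meets criterion N, it has attribute C): it has dependents.
By R18 (it has dependents): it has attribute S.
By R6 (it has attribute S, it is denied): it receives a waiver.

Yes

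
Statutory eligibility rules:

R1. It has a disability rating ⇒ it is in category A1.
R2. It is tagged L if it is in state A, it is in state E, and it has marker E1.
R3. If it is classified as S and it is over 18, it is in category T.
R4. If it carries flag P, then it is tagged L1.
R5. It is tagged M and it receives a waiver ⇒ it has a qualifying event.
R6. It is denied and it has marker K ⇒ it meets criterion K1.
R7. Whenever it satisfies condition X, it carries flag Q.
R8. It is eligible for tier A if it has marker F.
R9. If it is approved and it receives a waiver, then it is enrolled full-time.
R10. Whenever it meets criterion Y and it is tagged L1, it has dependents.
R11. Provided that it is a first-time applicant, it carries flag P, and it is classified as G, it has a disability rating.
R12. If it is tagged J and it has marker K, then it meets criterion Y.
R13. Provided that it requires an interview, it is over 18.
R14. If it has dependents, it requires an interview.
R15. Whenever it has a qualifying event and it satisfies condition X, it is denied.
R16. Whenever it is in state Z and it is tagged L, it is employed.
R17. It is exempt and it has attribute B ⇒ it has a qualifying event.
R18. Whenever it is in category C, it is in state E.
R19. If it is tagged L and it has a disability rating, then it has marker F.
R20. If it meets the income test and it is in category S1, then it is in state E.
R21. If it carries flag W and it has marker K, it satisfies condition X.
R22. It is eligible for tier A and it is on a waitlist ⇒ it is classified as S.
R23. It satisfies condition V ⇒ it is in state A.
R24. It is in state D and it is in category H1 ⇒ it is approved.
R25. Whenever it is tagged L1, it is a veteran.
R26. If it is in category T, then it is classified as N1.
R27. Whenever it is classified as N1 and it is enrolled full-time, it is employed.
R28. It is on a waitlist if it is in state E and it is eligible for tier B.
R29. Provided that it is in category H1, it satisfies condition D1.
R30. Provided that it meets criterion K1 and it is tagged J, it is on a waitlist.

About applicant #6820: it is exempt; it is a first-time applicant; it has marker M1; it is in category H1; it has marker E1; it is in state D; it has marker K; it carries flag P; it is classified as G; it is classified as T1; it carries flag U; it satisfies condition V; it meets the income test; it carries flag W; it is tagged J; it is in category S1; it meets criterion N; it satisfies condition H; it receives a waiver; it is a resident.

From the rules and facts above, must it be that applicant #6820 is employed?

No

Forward chaining from the given facts derives: is tagged L1, has a disability rating, meets criterion Y, is in state E, satisfies condition X, is in state A, is approved, is a veteran, satisfies condition D1, is in category A1, is tagged L, carries flag Q, is enrolled full-time, has dependents, requires an interview, has marker F, is eligible for tier A, is over 18.
Rules concluding "it is employed": R16 needs "it is in state Z"; R27 needs "it is classified as N1" — none of these are established.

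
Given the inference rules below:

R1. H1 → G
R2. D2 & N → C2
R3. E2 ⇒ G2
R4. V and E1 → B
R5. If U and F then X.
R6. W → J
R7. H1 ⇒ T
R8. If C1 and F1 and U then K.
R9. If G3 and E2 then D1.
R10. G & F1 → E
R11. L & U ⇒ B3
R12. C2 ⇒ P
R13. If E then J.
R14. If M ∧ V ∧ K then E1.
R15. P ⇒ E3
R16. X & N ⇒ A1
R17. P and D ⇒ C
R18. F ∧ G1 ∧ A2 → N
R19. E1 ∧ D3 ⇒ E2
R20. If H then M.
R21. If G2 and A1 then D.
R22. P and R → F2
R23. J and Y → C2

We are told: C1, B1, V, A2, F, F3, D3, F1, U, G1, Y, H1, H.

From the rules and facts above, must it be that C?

Yes

G  (by R1: H1)
X  (by R5: U, F)
K  (by R8: C1, F1, U)
E  (by R10: G, F1)
J  (by R13: E)
N  (by R18: F, G1, A2)
M  (by R20: H)
C2  (by R23: J, Y)
P  (by R12: C2)
E1  (by R14: M, V, K)
A1  (by R16: X, N)
E2  (by R19: E1, D3)
G2  (by R3: E2)
D  (by R21: G2, A1)
C  (by R17: P, D)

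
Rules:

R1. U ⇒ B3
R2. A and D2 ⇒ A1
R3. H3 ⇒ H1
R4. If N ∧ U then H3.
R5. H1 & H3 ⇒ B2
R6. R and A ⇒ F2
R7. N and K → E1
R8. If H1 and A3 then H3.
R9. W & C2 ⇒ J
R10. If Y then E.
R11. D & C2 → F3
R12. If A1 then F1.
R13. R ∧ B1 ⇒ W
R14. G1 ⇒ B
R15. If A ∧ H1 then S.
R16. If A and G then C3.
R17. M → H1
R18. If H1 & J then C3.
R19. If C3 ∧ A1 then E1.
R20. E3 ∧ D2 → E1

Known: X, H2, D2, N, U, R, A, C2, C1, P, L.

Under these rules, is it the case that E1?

No

Forward chaining from the given facts derives: B3, A1, H3, F2, F1, H1, B2, S.
Rules concluding E1: R7 needs K; R19 needs C3; R20 needs E3 — none of these are established.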